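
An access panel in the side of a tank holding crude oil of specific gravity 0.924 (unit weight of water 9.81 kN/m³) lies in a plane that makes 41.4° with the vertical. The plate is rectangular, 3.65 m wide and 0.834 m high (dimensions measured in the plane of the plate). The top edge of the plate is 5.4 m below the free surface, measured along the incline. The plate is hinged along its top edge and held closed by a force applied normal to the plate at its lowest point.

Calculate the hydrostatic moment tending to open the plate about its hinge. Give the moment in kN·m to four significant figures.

M ≈ 51.41 kN·m

γ = 0.924 × 9.81 = 9.06444 kN/m³.
The plate makes 41.4° with the vertical, i.e. θ = 90° − 41.4° = 48.6° to the horizontal. Measuring y along the incline from the free-surface line, vertical depth h = y·sinθ with sinθ = 0.750111.
The centroid lies 0.834/2 = 0.417 m below the top edge, so y_c = 5.4 + 0.417 = 5.817 m and h_c = 5.817 × 0.750111 = 4.3634 m.
A = 3.65 × 0.834 = 3.0441 m².
Resultant F = γ·h_c·A = 9.06444 × 4.3634 × 3.0441 = 120.4 kN.
I_c = b·h³/12 = 3.65 × 0.834³/12 = 0.176445 m⁴.
Centre of pressure: y_p = y_c + I_c/(y_c·A) = 5.817 + 0.176445/(5.817 × 3.0441) = 5.817 + 0.00996441 = 5.82696 m along the plane.
The resultant acts 0.417 + 0.00996441 = 0.426964 m (along the plate) below the hinge at the top edge, so the moment about the hinge is M = F × 0.426964 = 120.4 × 0.426964 = 51.4065 kN·m.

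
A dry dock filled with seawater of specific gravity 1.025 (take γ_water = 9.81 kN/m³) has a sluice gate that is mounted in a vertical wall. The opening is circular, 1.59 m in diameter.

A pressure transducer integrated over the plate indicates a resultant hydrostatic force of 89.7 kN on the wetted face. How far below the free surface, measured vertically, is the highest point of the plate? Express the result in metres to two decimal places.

γ = 1.025 × 9.81 = 10.05525 kN/m³.
A = π(0.795)² = 1.98557 m².
From F = γ·h_c·A, the centroid depth is h_c = 89.7/(10.05525 × 1.98557) = 4.49277 m.
The centroid is at the centre, 0.795 m below the top of the plate, so the highest point sits at h_top = 4.49277 − 0.795 = 3.69777 m below the surface.

d_top ≈ 3.70 m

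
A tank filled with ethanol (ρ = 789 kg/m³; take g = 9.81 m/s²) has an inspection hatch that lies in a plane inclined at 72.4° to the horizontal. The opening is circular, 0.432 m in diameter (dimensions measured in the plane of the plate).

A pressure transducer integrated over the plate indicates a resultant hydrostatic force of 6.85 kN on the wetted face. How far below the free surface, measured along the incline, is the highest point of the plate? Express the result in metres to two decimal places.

γ = ρg = 789 × 9.81 / 1000 = 7.74009 kN/m³.
A = π(0.216)² = 0.146574 m².
From F = γ·h_c·A, the centroid depth is h_c = 6.85/(7.74009 × 0.146574) = 6.03792 m.
Let θ = 72.4° be the plate's angle to the horizontal; measure y along the incline from where the plane meets the free surface. Vertical depth h = y·sinθ with sinθ = 0.953191.
Along the incline, y_c = h_c/sinθ = 6.03792/0.953191 = 6.33443 m.
The centroid is at the centre, 0.216 m below the top of the plate, so the highest point sits at y_top = 6.33443 − 0.216 = 6.11843 m along the incline.

y_top ≈ 6.12 m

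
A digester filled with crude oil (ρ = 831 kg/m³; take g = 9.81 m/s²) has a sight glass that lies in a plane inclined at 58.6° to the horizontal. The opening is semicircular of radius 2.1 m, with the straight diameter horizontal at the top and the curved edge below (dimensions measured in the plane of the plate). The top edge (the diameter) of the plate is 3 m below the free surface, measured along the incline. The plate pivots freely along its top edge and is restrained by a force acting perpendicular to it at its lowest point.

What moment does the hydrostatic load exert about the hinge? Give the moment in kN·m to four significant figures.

M ≈ 182.0 kN·m

γ = ρg = 831 × 9.81 / 1000 = 8.15211 kN/m³.
Let θ = 58.6° be the plate's angle to the horizontal; measure y along the incline from where the plane meets the free surface. Vertical depth h = y·sinθ with sinθ = 0.853551.
The centroid of a semicircle lies 4r/(3π) = 0.891268 m from the diameter, here below the top edge, so y_c = 3 + 0.891268 = 3.89127 m and h_c = 3.89127 × 0.853551 = 3.3214 m.
A = πr²/2 = π × 2.1²/2 = 6.92721 m².
Resultant F = γ·h_c·A = 8.15211 × 3.3214 × 6.92721 = 187.564 kN.
I_c = (π/8 − 8/(9π))·r⁴ = 0.109757 × 2.1⁴ = 2.13457 m⁴.
Centre of pressure: y_p = y_c + I_c/(y_c·A) = 3.89127 + 2.13457/(3.89127 × 6.92721) = 3.89127 + 0.0791882 = 3.97046 m along the plane.
The resultant acts 0.891268 + 0.0791882 = 0.970456 m (along the plate) below the hinge at the top edge, so the moment about the hinge is M = F × 0.970456 = 187.564 × 0.970456 = 182.023 kN·m.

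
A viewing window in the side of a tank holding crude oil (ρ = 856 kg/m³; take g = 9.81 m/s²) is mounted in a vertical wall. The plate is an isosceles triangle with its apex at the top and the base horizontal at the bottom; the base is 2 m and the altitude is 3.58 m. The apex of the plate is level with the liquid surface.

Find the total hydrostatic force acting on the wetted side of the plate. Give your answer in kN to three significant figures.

γ = ρg = 856 × 9.81 / 1000 = 8.39736 kN/m³.
With the apex up, the centroid sits 2h/3 = 2 × 3.58/3 = 2.38667 m below the apex, so the centroid depth is h_c = 2.38667 m.
A = ½ × 2 × 3.58 = 3.58 m².
Resultant F = γ·h_c·A = 8.39736 × 2.38667 × 3.58 = 71.7494 kN.

F ≈ 71.7 kN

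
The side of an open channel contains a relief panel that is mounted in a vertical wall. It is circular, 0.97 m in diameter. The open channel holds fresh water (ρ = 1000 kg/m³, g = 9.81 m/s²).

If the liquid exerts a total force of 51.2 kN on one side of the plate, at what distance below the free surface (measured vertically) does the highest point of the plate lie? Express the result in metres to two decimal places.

γ = ρg = 1000 × 9.81 = 9810 N/m³ = 9.81 kN/m³.
A = π(0.485)² = 0.738981 m².
From F = γ·h_c·A, the centroid depth is h_c = 51.2/(9.81 × 0.738981) = 7.06265 m.
The centroid is at the centre, 0.485 m below the top of the plate, so the highest point sits at h_top = 7.06265 − 0.485 = 6.57765 m below the surface.

d_top ≈ 6.58 m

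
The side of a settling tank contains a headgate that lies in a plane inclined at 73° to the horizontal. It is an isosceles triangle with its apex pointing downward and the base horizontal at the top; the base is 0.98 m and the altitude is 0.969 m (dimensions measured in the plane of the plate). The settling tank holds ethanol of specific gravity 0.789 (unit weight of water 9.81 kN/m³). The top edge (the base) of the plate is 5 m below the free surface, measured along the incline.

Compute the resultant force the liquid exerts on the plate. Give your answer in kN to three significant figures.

γ = 0.789 × 9.81 = 7.74009 kN/m³.
Let θ = 73° be the plate's angle to the horizontal; measure y along the incline from where the plane meets the free surface. Vertical depth h = y·sinθ with sinθ = 0.956305.
With the apex down, the centroid sits h/3 = 0.969/3 = 0.323 m below the base (the top edge), so y_c = 5 + 0.323 = 5.323 m and h_c = 5.323 × 0.956305 = 5.09041 m.
A = ½ × 0.98 × 0.969 = 0.47481 m².
Resultant F = γ·h_c·A = 7.74009 × 5.09041 × 0.47481 = 18.7076 kN.

F ≈ 18.7 kN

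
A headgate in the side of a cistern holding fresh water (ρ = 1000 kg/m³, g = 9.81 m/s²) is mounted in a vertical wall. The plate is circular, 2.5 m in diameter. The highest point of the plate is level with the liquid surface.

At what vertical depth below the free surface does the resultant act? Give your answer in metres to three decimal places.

γ = ρg = 1000 × 9.81 = 9810 N/m³ = 9.81 kN/m³.
The centroid is at the centre, 1.25 m below the top of the plate, so the centroid depth is h_c = 1.25 m.
A = π(1.25)² = 4.90874 m².
Resultant F = γ·h_c·A = 9.81 × 1.25 × 4.90874 = 60.1934 kN.
I_c = πr⁴/4 = π × 1.25⁴/4 = 1.91748 m⁴.
Centre of pressure: y_p = y_c + I_c/(y_c·A) = 1.25 + 1.91748/(1.25 × 4.90874) = 1.25 + 0.312501 = 1.5625 m along the plane.

h_p = 1.563 m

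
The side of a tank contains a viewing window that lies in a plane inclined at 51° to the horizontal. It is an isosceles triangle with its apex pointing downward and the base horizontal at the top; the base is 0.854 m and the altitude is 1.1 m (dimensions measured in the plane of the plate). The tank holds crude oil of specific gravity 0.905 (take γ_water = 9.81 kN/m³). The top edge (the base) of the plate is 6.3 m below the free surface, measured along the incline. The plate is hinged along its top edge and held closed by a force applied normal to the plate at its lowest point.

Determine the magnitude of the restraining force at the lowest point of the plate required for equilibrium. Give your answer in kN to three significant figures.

P ≈ 7.40 kN

γ = 0.905 × 9.81 = 8.87805 kN/m³.
Let θ = 51° be the plate's angle to the horizontal; measure y along the incline from where the plane meets the free surface. Vertical depth h = y·sinθ with sinθ = 0.777146.
With the apex down, the centroid sits h/3 = 1.1/3 = 0.366667 m below the base (the top edge), so y_c = 6.3 + 0.366667 = 6.66667 m and h_c = 6.66667 × 0.777146 = 5.18098 m.
A = ½ × 0.854 × 1.1 = 0.4697 m².
Resultant F = γ·h_c·A = 8.87805 × 5.18098 × 0.4697 = 21.6048 kN.
I_c = b·h³/36 = 0.854 × 1.1³/36 = 0.0315743 m⁴.
Centre of pressure: y_p = y_c + I_c/(y_c·A) = 6.66667 + 0.0315743/(6.66667 × 0.4697) = 6.66667 + 0.0100833 = 6.67675 m along the plane.
The resultant acts 0.366667 + 0.0100833 = 0.37675 m (along the plate) below the hinge at the top edge, so the moment about the hinge is M = F × 0.37675 = 21.6048 × 0.37675 = 8.13961 kN·m.
A normal force at the bottom, 1.1 m from the hinge, must supply this moment: P = 8.13961/1.1 = 7.39965 kN.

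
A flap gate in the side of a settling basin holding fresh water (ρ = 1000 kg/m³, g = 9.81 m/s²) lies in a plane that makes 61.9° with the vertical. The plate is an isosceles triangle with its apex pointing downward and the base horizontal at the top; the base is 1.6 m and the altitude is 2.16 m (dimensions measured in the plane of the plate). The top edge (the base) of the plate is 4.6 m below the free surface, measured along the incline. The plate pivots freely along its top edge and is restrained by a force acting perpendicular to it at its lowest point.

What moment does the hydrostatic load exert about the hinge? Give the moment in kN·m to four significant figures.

M ≈ 32.65 kN·m

γ = ρg = 1000 × 9.81 = 9810 N/m³ = 9.81 kN/m³.
The plate makes 61.9° with the vertical, i.e. θ = 90° − 61.9° = 28.1° to the horizontal. Measuring y along the incline from the free-surface line, vertical depth h = y·sinθ with sinθ = 0.471012.
With the apex down, the centroid sits h/3 = 2.16/3 = 0.72 m below the base (the top edge), so y_c = 4.6 + 0.72 = 5.32 m and h_c = 5.32 × 0.471012 = 2.50578 m.
A = ½ × 1.6 × 2.16 = 1.728 m².
Resultant F = γ·h_c·A = 9.81 × 2.50578 × 1.728 = 42.4772 kN.
I_c = b·h³/36 = 1.6 × 2.16³/36 = 0.447898 m⁴.
Centre of pressure: y_p = y_c + I_c/(y_c·A) = 5.32 + 0.447898/(5.32 × 1.728) = 5.32 + 0.0487218 = 5.36872 m along the plane.
The resultant acts 0.72 + 0.0487218 = 0.768722 m (along the plate) below the hinge at the top edge, so the moment about the hinge is M = F × 0.768722 = 42.4772 × 0.768722 = 32.6532 kN·m.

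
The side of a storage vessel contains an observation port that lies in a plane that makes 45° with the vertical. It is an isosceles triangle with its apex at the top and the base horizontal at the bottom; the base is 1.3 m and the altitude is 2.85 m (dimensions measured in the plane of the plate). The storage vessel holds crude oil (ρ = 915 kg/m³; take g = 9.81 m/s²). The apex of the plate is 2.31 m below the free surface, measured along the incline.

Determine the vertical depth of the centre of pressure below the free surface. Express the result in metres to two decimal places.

γ = ρg = 915 × 9.81 / 1000 = 8.97615 kN/m³.
The plate makes 45° with the vertical, i.e. θ = 90° − 45° = 45° to the horizontal. Measuring y along the incline from the free-surface line, vertical depth h = y·sinθ with sinθ = 0.707107.
With the apex up, the centroid sits 2h/3 = 2 × 2.85/3 = 1.9 m below the apex, so y_c = 2.31 + 1.9 = 4.21 m and h_c = 4.21 × 0.707107 = 2.97692 m.
A = ½ × 1.3 × 2.85 = 1.8525 m².
Resultant F = γ·h_c·A = 8.97615 × 2.97692 × 1.8525 = 49.5012 kN.
I_c = b·h³/36 = 1.3 × 2.85³/36 = 0.835941 m⁴.
Centre of pressure: y_p = y_c + I_c/(y_c·A) = 4.21 + 0.835941/(4.21 × 1.8525) = 4.21 + 0.107185 = 4.31719 m along the plane.
Vertically, h_p = y_p·sinθ = 4.31719 × 0.707107 = 3.05272 m.

h_p = 3.05 m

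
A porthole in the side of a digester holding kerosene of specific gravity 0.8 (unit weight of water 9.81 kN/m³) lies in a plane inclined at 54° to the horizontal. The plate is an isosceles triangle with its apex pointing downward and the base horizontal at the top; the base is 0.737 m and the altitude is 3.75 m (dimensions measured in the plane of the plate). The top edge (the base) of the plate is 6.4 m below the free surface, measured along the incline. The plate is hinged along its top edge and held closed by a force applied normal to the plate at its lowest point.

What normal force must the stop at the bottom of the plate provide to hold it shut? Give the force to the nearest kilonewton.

P ≈ 24 kN

γ = 0.8 × 9.81 = 7.848 kN/m³.
Let θ = 54° be the plate's angle to the horizontal; measure y along the incline from where the plane meets the free surface. Vertical depth h = y·sinθ with sinθ = 0.809017.
With the apex down, the centroid sits h/3 = 3.75/3 = 1.25 m below the base (the top edge), so y_c = 6.4 + 1.25 = 7.65 m and h_c = 7.65 × 0.809017 = 6.18898 m.
A = ½ × 0.737 × 3.75 = 1.38187 m².
Resultant F = γ·h_c·A = 7.848 × 6.18898 × 1.38187 = 67.119 kN.
I_c = b·h³/36 = 0.737 × 3.75³/36 = 1.07959 m⁴.
Centre of pressure: y_p = y_c + I_c/(y_c·A) = 7.65 + 1.07959/(7.65 × 1.38187) = 7.65 + 0.102125 = 7.75213 m along the plane.
The resultant acts 1.25 + 0.102125 = 1.35213 m (along the plate) below the hinge at the top edge, so the moment about the hinge is M = F × 1.35213 = 67.119 × 1.35213 = 90.7536 kN·m.
A normal force at the bottom, 3.75 m from the hinge, must supply this moment: P = 90.7536/3.75 = 24.201 kN.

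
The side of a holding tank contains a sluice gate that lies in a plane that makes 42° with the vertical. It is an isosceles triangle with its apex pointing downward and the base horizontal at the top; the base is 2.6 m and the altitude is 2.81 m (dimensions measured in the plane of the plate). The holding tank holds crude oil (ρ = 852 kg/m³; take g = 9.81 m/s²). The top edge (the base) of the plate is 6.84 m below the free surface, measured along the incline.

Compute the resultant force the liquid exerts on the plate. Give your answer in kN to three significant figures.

F ≈ 176 kN

γ = ρg = 852 × 9.81 / 1000 = 8.35812 kN/m³.
The plate makes 42° with the vertical, i.e. θ = 90° − 42° = 48° to the horizontal. Measuring y along the incline from the free-surface line, vertical depth h = y·sinθ with sinθ = 0.743145.
With the apex down, the centroid sits h/3 = 2.81/3 = 0.936667 m below the base (the top edge), so y_c = 6.84 + 0.936667 = 7.77667 m and h_c = 7.77667 × 0.743145 = 5.77919 m.
A = ½ × 2.6 × 2.81 = 3.653 m².
Resultant F = γ·h_c·A = 8.35812 × 5.77919 × 3.653 = 176.451 kN.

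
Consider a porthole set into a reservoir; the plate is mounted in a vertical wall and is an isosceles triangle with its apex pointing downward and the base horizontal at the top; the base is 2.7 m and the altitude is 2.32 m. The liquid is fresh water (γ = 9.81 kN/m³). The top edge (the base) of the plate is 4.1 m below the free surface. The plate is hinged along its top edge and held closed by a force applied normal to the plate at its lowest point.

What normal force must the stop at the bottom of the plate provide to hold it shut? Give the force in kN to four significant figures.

γ = 9.81 kN/m³.
With the apex down, the centroid sits h/3 = 2.32/3 = 0.773333 m below the base (the top edge), so the centroid depth is h_c = 4.1 + 0.773333 = 4.87333 m.
A = ½ × 2.7 × 2.32 = 3.132 m².
Resultant F = γ·h_c·A = 9.81 × 4.87333 × 3.132 = 149.733 kN.
I_c = b·h³/36 = 2.7 × 2.32³/36 = 0.936538 m⁴.
Centre of pressure: y_p = y_c + I_c/(y_c·A) = 4.87333 + 0.936538/(4.87333 × 3.132) = 4.87333 + 0.0613589 = 4.93469 m along the plane.
The resultant acts 0.773333 + 0.0613589 = 0.834692 m (along the plate) below the hinge at the top edge, so the moment about the hinge is M = F × 0.834692 = 149.733 × 0.834692 = 124.981 kN·m.
A normal force at the bottom, 2.32 m from the hinge, must supply this moment: P = 124.981/2.32 = 53.8711 kN.

P ≈ 53.87 kN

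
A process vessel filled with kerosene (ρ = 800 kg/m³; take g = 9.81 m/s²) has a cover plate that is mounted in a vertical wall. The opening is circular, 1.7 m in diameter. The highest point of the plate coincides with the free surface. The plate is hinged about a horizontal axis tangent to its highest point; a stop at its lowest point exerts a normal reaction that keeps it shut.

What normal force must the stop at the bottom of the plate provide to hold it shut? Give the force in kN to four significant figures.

γ = ρg = 800 × 9.81 / 1000 = 7.848 kN/m³.
The centroid is at the centre, 0.85 m below the top of the plate, so the centroid depth is h_c = 0.85 m.
A = π(0.85)² = 2.2698 m².
Resultant F = γ·h_c·A = 7.848 × 0.85 × 2.2698 = 15.1414 kN.
I_c = πr⁴/4 = π × 0.85⁴/4 = 0.409983 m⁴.
Centre of pressure: y_p = y_c + I_c/(y_c·A) = 0.85 + 0.409983/(0.85 × 2.2698) = 0.85 + 0.2125 = 1.0625 m along the plane.
The resultant acts 0.85 + 0.2125 = 1.0625 m (along the plate) below the hinge at the top edge, so the moment about the hinge is M = F × 1.0625 = 15.1414 × 1.0625 = 16.0877 kN·m.
A normal force at the bottom, 1.7 m from the hinge, must supply this moment: P = 16.0877/1.7 = 9.46335 kN.

P ≈ 9.463 kN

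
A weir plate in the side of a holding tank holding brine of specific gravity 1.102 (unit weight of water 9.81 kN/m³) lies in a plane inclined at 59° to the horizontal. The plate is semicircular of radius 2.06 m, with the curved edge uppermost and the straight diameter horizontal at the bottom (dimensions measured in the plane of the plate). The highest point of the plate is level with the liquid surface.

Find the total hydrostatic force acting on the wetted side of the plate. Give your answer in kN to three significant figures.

F ≈ 73.2 kN

γ = 1.102 × 9.81 = 10.81062 kN/m³.
Let θ = 59° be the plate's angle to the horizontal; measure y along the incline from where the plane meets the free surface. Vertical depth h = y·sinθ with sinθ = 0.857167.
The centroid lies 4r/(3π) = 0.874291 m above the diameter, so r − 4r/(3π) = 2.06 − 0.874291 = 1.18571 m below the topmost point, so y_c = 1.18571 m and h_c = 1.18571 × 0.857167 = 1.01635 m.
A = πr²/2 = π × 2.06²/2 = 6.66583 m².
Resultant F = γ·h_c·A = 10.81062 × 1.01635 × 6.66583 = 73.24 kN.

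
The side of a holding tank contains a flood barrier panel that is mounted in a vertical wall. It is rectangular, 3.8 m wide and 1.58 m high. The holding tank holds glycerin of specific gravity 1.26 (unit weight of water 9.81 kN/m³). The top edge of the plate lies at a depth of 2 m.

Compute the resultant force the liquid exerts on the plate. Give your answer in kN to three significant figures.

F ≈ 207 kN

γ = 1.26 × 9.81 = 12.3606 kN/m³.
The centroid lies 1.58/2 = 0.79 m below the top edge, so the centroid depth is h_c = 2 + 0.79 = 2.79 m.
A = 3.8 × 1.58 = 6.004 m².
Resultant F = γ·h_c·A = 12.3606 × 2.79 × 6.004 = 207.054 kN.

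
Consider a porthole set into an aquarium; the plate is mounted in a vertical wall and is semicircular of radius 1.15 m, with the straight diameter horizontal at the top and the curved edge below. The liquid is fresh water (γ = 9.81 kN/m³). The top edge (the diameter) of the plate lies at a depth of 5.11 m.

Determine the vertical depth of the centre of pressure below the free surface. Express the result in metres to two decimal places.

h_p = 5.61 m

γ = 9.81 kN/m³.
The centroid of a semicircle lies 4r/(3π) = 0.488075 m from the diameter, here below the top edge, so the centroid depth is h_c = 5.11 + 0.488075 = 5.59808 m.
A = πr²/2 = π × 1.15²/2 = 2.07738 m².
Resultant F = γ·h_c·A = 9.81 × 5.59808 × 2.07738 = 114.084 kN.
I_c = (π/8 − 8/(9π))·r⁴ = 0.109757 × 1.15⁴ = 0.191966 m⁴.
Centre of pressure: y_p = y_c + I_c/(y_c·A) = 5.59808 + 0.191966/(5.59808 × 2.07738) = 5.59808 + 0.016507 = 5.61459 m along the plane.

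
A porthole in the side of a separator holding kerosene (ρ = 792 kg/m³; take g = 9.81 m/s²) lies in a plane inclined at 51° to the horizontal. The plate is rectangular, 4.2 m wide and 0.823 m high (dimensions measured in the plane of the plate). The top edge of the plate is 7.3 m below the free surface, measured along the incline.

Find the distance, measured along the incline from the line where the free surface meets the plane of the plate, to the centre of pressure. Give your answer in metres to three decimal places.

y_p = 7.719 m

γ = ρg = 792 × 9.81 / 1000 = 7.76952 kN/m³.
Let θ = 51° be the plate's angle to the horizontal; measure y along the incline from where the plane meets the free surface. Vertical depth h = y·sinθ with sinθ = 0.777146.
The centroid lies 0.823/2 = 0.4115 m below the top edge, so y_c = 7.3 + 0.4115 = 7.7115 m and h_c = 7.7115 × 0.777146 = 5.99296 m.
A = 4.2 × 0.823 = 3.4566 m².
Resultant F = γ·h_c·A = 7.76952 × 5.99296 × 3.4566 = 160.948 kN.
I_c = b·h³/12 = 4.2 × 0.823³/12 = 0.195105 m⁴.
Centre of pressure: y_p = y_c + I_c/(y_c·A) = 7.7115 + 0.195105/(7.7115 × 3.4566) = 7.7115 + 0.00731948 = 7.71882 m along the plane.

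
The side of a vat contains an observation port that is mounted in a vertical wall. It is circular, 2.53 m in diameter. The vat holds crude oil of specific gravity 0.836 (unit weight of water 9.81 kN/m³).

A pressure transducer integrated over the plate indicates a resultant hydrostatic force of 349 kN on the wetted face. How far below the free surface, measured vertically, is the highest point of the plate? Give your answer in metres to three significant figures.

γ = 0.836 × 9.81 = 8.20116 kN/m³.
A = π(1.265)² = 5.02726 m².
From F = γ·h_c·A, the centroid depth is h_c = 349/(8.20116 × 5.02726) = 8.46484 m.
The centroid is at the centre, 1.265 m below the top of the plate, so the highest point sits at h_top = 8.46484 − 1.265 = 7.19984 m below the surface.

d_top ≈ 7.20 m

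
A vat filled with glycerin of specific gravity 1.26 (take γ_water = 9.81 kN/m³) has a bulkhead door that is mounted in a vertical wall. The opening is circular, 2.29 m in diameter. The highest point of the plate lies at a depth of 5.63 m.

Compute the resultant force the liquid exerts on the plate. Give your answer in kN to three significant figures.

F ≈ 345 kN

γ = 1.26 × 9.81 = 12.3606 kN/m³.
The centroid is at the centre, 1.145 m below the top of the plate, so the centroid depth is h_c = 5.63 + 1.145 = 6.775 m.
A = π(1.145)² = 4.11871 m².
Resultant F = γ·h_c·A = 12.3606 × 6.775 × 4.11871 = 344.913 kN.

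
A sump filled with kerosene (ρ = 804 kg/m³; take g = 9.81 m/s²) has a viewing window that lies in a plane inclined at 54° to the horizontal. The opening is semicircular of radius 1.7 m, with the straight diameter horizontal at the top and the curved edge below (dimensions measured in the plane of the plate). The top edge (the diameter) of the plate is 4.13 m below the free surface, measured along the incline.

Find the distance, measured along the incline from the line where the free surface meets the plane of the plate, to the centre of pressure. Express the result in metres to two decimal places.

γ = ρg = 804 × 9.81 / 1000 = 7.88724 kN/m³.
Let θ = 54° be the plate's angle to the horizontal; measure y along the incline from where the plane meets the free surface. Vertical depth h = y·sinθ with sinθ = 0.809017.
The centroid of a semicircle lies 4r/(3π) = 0.721502 m from the diameter, here below the top edge, so y_c = 4.13 + 0.721502 = 4.8515 m and h_c = 4.8515 × 0.809017 = 3.92495 m.
A = πr²/2 = π × 1.7²/2 = 4.5396 m².
Resultant F = γ·h_c·A = 7.88724 × 3.92495 × 4.5396 = 140.532 kN.
I_c = (π/8 − 8/(9π))·r⁴ = 0.109757 × 1.7⁴ = 0.916701 m⁴.
Centre of pressure: y_p = y_c + I_c/(y_c·A) = 4.8515 + 0.916701/(4.8515 × 4.5396) = 4.8515 + 0.0416231 = 4.89312 m along the plane.

y_p = 4.89 m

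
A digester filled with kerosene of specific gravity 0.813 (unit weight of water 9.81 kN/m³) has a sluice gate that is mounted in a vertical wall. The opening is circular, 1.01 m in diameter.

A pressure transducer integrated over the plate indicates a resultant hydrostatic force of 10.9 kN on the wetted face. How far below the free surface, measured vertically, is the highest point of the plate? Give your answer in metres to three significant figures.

d_top ≈ 1.20 m

γ = 0.813 × 9.81 = 7.97553 kN/m³.
A = π(0.505)² = 0.801185 m².
From F = γ·h_c·A, the centroid depth is h_c = 10.9/(7.97553 × 0.801185) = 1.70582 m.
The centroid is at the centre, 0.505 m below the top of the plate, so the highest point sits at h_top = 1.70582 − 0.505 = 1.20082 m below the surface.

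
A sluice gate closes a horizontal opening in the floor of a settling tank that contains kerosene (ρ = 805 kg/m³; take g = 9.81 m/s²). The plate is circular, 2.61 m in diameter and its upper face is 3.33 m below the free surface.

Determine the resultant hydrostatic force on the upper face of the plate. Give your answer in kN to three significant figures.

γ = ρg = 805 × 9.81 / 1000 = 7.89705 kN/m³.
The plate is horizontal, so pressure is uniform at p = γ·h = 7.89705 × 3.33 = 26.2972 kN/m².
A = π(1.305)² = 5.35021 m².
F = p·A = 26.2972 × 5.35021 = 140.696 kN.

F ≈ 141 kN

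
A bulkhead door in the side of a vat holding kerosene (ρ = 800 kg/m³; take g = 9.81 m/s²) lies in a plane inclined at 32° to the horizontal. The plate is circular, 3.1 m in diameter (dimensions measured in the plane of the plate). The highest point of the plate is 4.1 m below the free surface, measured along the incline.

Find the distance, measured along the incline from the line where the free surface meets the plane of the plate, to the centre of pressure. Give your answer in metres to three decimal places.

y_p = 5.756 m

γ = ρg = 800 × 9.81 / 1000 = 7.848 kN/m³.
Let θ = 32° be the plate's angle to the horizontal; measure y along the incline from where the plane meets the free surface. Vertical depth h = y·sinθ with sinθ = 0.529919.
The centroid is at the centre, 1.55 m below the top of the plate, so y_c = 4.1 + 1.55 = 5.65 m and h_c = 5.65 × 0.529919 = 2.99404 m.
A = π(1.55)² = 7.54768 m².
Resultant F = γ·h_c·A = 7.848 × 2.99404 × 7.54768 = 177.35 kN.
I_c = πr⁴/4 = π × 1.55⁴/4 = 4.53332 m⁴.
Centre of pressure: y_p = y_c + I_c/(y_c·A) = 5.65 + 4.53332/(5.65 × 7.54768) = 5.65 + 0.106305 = 5.75631 m along the plane.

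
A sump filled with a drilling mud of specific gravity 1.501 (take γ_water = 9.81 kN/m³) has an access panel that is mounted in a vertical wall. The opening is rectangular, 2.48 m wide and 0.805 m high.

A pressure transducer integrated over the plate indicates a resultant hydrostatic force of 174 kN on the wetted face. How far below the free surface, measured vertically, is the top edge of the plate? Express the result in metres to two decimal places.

γ = 1.501 × 9.81 = 14.72481 kN/m³.
A = 2.48 × 0.805 = 1.9964 m².
From F = γ·h_c·A, the centroid depth is h_c = 174/(14.72481 × 1.9964) = 5.91905 m.
The centroid lies 0.805/2 = 0.4025 m below the top edge, so the top edge sits at h_top = 5.91905 − 0.4025 = 5.51655 m below the surface.

d_top ≈ 5.52 m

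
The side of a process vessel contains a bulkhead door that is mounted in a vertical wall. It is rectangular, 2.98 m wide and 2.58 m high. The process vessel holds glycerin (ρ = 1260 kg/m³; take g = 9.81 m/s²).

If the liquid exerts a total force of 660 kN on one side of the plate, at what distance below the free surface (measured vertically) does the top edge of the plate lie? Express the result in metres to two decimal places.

d_top ≈ 5.65 m

γ = ρg = 1260 × 9.81 / 1000 = 12.3606 kN/m³.
A = 2.98 × 2.58 = 7.6884 m².
From F = γ·h_c·A, the centroid depth is h_c = 660/(12.3606 × 7.6884) = 6.94494 m.
The centroid lies 2.58/2 = 1.29 m below the top edge, so the top edge sits at h_top = 6.94494 − 1.29 = 5.65494 m below the surface.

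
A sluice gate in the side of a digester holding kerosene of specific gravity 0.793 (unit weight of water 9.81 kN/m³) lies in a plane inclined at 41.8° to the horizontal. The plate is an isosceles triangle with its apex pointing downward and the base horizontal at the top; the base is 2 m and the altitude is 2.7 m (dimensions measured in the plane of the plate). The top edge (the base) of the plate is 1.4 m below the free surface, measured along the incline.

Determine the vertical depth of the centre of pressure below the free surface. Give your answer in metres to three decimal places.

h_p = 1.650 m

γ = 0.793 × 9.81 = 7.77933 kN/m³.
Let θ = 41.8° be the plate's angle to the horizontal; measure y along the incline from where the plane meets the free surface. Vertical depth h = y·sinθ with sinθ = 0.666532.
With the apex down, the centroid sits h/3 = 2.7/3 = 0.9 m below the base (the top edge), so y_c = 1.4 + 0.9 = 2.3 m and h_c = 2.3 × 0.666532 = 1.53302 m.
A = ½ × 2 × 2.7 = 2.7 m².
Resultant F = γ·h_c·A = 7.77933 × 1.53302 × 2.7 = 32.1998 kN.
I_c = b·h³/36 = 2 × 2.7³/36 = 1.0935 m⁴.
Centre of pressure: y_p = y_c + I_c/(y_c·A) = 2.3 + 1.0935/(2.3 × 2.7) = 2.3 + 0.176087 = 2.47609 m along the plane.
Vertically, h_p = y_p·sinθ = 2.47609 × 0.666532 = 1.65039 m.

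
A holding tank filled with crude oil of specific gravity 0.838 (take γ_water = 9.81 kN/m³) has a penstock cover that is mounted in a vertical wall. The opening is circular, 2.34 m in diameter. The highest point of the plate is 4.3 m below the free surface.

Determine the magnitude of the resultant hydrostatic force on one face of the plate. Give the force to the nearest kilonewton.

γ = 0.838 × 9.81 = 8.22078 kN/m³.
The centroid is at the centre, 1.17 m below the top of the plate, so the centroid depth is h_c = 4.3 + 1.17 = 5.47 m.
A = π(1.17)² = 4.30053 m².
Resultant F = γ·h_c·A = 8.22078 × 5.47 × 4.30053 = 193.385 kN.

F ≈ 193 kN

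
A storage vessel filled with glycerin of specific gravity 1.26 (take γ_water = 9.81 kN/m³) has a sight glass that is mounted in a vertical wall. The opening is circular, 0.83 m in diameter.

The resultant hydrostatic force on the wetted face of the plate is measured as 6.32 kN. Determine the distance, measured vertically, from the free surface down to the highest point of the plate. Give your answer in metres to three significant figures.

γ = 1.26 × 9.81 = 12.3606 kN/m³.
A = π(0.415)² = 0.541061 m².
From F = γ·h_c·A, the centroid depth is h_c = 6.32/(12.3606 × 0.541061) = 0.944999 m.
The centroid is at the centre, 0.415 m below the top of the plate, so the highest point sits at h_top = 0.944999 − 0.415 = 0.529999 m below the surface.

d_top ≈ 0.530 m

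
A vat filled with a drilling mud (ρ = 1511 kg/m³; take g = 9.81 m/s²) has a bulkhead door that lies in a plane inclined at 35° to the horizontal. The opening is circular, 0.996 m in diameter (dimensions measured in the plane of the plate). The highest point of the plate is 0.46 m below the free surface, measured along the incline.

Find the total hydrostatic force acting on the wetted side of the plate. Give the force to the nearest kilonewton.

γ = ρg = 1511 × 9.81 / 1000 = 14.82291 kN/m³.
Let θ = 35° be the plate's angle to the horizontal; measure y along the incline from where the plane meets the free surface. Vertical depth h = y·sinθ with sinθ = 0.573576.
The centroid is at the centre, 0.498 m below the top of the plate, so y_c = 0.46 + 0.498 = 0.958 m and h_c = 0.958 × 0.573576 = 0.549486 m.
A = π(0.498)² = 0.779128 m².
Resultant F = γ·h_c·A = 14.82291 × 0.549486 × 0.779128 = 6.34598 kN.

F ≈ 6 kN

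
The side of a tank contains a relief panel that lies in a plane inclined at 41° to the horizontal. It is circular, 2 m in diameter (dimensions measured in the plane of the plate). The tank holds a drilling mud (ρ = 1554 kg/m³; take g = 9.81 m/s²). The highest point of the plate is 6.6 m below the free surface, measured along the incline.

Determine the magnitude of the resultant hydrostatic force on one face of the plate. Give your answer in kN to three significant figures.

F ≈ 239 kN

γ = ρg = 1554 × 9.81 / 1000 = 15.24474 kN/m³.
Let θ = 41° be the plate's angle to the horizontal; measure y along the incline from where the plane meets the free surface. Vertical depth h = y·sinθ with sinθ = 0.656059.
The centroid is at the centre, 1 m below the top of the plate, so y_c = 6.6 + 1 = 7.6 m and h_c = 7.6 × 0.656059 = 4.98605 m.
A = π(1)² = 3.14159 m².
Resultant F = γ·h_c·A = 15.24474 × 4.98605 × 3.14159 = 238.796 kN.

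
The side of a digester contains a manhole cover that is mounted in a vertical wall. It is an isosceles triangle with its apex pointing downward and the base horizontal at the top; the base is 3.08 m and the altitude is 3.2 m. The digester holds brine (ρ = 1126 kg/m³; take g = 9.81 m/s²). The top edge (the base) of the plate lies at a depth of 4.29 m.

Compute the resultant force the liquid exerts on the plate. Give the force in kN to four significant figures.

γ = ρg = 1126 × 9.81 / 1000 = 11.04606 kN/m³.
With the apex down, the centroid sits h/3 = 3.2/3 = 1.06667 m below the base (the top edge), so the centroid depth is h_c = 4.29 + 1.06667 = 5.35667 m.
A = ½ × 3.08 × 3.2 = 4.928 m².
Resultant F = γ·h_c·A = 11.04606 × 5.35667 × 4.928 = 291.59 kN.

F ≈ 291.6 kN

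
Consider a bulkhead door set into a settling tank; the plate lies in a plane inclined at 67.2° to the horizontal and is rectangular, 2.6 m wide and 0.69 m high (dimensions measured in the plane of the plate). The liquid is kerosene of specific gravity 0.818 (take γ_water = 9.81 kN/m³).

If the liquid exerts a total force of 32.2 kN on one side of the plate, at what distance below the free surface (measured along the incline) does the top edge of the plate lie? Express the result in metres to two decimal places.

y_top ≈ 2.08 m

γ = 0.818 × 9.81 = 8.02458 kN/m³.
A = 2.6 × 0.69 = 1.794 m².
From F = γ·h_c·A, the centroid depth is h_c = 32.2/(8.02458 × 1.794) = 2.23672 m.
Let θ = 67.2° be the plate's angle to the horizontal; measure y along the incline from where the plane meets the free surface. Vertical depth h = y·sinθ with sinθ = 0.921863.
Along the incline, y_c = h_c/sinθ = 2.23672/0.921863 = 2.4263 m.
The centroid lies 0.69/2 = 0.345 m below the top edge, so the top edge sits at y_top = 2.4263 − 0.345 = 2.0813 m along the incline.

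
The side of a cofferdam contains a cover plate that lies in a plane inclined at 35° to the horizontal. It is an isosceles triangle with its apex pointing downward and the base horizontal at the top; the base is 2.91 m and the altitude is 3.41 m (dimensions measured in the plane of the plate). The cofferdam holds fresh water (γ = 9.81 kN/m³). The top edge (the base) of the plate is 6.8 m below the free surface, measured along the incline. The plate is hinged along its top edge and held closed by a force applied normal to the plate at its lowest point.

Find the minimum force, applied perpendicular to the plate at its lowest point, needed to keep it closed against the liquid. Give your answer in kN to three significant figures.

P ≈ 79.1 kN

γ = 9.81 kN/m³.
Let θ = 35° be the plate's angle to the horizontal; measure y along the incline from where the plane meets the free surface. Vertical depth h = y·sinθ with sinθ = 0.573576.
With the apex down, the centroid sits h/3 = 3.41/3 = 1.13667 m below the base (the top edge), so y_c = 6.8 + 1.13667 = 7.93667 m and h_c = 7.93667 × 0.573576 = 4.55228 m.
A = ½ × 2.91 × 3.41 = 4.96155 m².
Resultant F = γ·h_c·A = 9.81 × 4.55228 × 4.96155 = 221.572 kN.
I_c = b·h³/36 = 2.91 × 3.41³/36 = 3.20519 m⁴.
Centre of pressure: y_p = y_c + I_c/(y_c·A) = 7.93667 + 3.20519/(7.93667 × 4.96155) = 7.93667 + 0.0813951 = 8.01807 m along the plane.
The resultant acts 1.13667 + 0.0813951 = 1.21807 m (along the plate) below the hinge at the top edge, so the moment about the hinge is M = F × 1.21807 = 221.572 × 1.21807 = 269.89 kN·m.
A normal force at the bottom, 3.41 m from the hinge, must supply this moment: P = 269.89/3.41 = 79.1466 kN.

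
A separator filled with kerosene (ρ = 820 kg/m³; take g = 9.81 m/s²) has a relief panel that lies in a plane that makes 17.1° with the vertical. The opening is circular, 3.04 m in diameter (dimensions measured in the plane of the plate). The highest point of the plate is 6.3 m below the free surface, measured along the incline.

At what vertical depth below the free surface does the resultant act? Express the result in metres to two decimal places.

h_p = 7.54 m

γ = ρg = 820 × 9.81 / 1000 = 8.0442 kN/m³.
The plate makes 17.1° with the vertical, i.e. θ = 90° − 17.1° = 72.9° to the horizontal. Measuring y along the incline from the free-surface line, vertical depth h = y·sinθ with sinθ = 0.955793.
The centroid is at the centre, 1.52 m below the top of the plate, so y_c = 6.3 + 1.52 = 7.82 m and h_c = 7.82 × 0.955793 = 7.4743 m.
A = π(1.52)² = 7.25834 m².
Resultant F = γ·h_c·A = 8.0442 × 7.4743 × 7.25834 = 436.406 kN.
I_c = πr⁴/4 = π × 1.52⁴/4 = 4.19241 m⁴.
Centre of pressure: y_p = y_c + I_c/(y_c·A) = 7.82 + 4.19241/(7.82 × 7.25834) = 7.82 + 0.0738618 = 7.89386 m along the plane.
Vertically, h_p = y_p·sinθ = 7.89386 × 0.955793 = 7.5449 m.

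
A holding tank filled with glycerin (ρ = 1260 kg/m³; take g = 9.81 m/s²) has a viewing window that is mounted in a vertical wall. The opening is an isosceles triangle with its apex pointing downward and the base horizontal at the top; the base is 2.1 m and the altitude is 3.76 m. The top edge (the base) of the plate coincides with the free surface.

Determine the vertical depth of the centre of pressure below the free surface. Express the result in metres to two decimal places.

h_p = 1.88 m

γ = ρg = 1260 × 9.81 / 1000 = 12.3606 kN/m³.
With the apex down, the centroid sits h/3 = 3.76/3 = 1.25333 m below the base (the top edge), so the centroid depth is h_c = 1.25333 m.
A = ½ × 2.1 × 3.76 = 3.948 m².
Resultant F = γ·h_c·A = 12.3606 × 1.25333 × 3.948 = 61.1621 kN.
I_c = b·h³/36 = 2.1 × 3.76³/36 = 3.10085 m⁴.
Centre of pressure: y_p = y_c + I_c/(y_c·A) = 1.25333 + 3.10085/(1.25333 × 3.948) = 1.25333 + 0.626669 = 1.88 m along the plane.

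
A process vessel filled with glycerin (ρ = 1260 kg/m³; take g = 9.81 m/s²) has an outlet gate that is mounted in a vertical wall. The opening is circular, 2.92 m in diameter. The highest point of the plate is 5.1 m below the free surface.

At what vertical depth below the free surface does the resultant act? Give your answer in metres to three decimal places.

γ = ρg = 1260 × 9.81 / 1000 = 12.3606 kN/m³.
The centroid is at the centre, 1.46 m below the top of the plate, so the centroid depth is h_c = 5.1 + 1.46 = 6.56 m.
A = π(1.46)² = 6.69662 m².
Resultant F = γ·h_c·A = 12.3606 × 6.56 × 6.69662 = 542.999 kN.
I_c = πr⁴/4 = π × 1.46⁴/4 = 3.56863 m⁴.
Centre of pressure: y_p = y_c + I_c/(y_c·A) = 6.56 + 3.56863/(6.56 × 6.69662) = 6.56 + 0.0812348 = 6.64123 m along the plane.

h_p = 6.641 m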